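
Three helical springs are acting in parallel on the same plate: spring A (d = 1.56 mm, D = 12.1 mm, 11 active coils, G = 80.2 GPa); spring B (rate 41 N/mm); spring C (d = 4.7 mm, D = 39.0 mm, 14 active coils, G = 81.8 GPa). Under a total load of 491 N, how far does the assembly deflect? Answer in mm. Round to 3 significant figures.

k_A = Gd⁴/(8D³N_a) = (80.2×10³)(1.56⁴)/(8·12.1³·11) = 3.0467 N/mm
k_C = Gd⁴/(8D³N_a) = (81.8×10³)(4.7⁴)/(8·39.0³·14) = 6.008 N/mm
Parallel: k_eq = 3.0467 + 41 + 6.008 = 50.055 N/mm
δ = F/k_eq = 491/50.055 = 9.8093 mm

9.81 mm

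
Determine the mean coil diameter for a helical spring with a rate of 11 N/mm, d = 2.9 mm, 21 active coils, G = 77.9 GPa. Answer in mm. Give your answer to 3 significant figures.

D = (Gd⁴/(8N_a·k))^(1/3) = (77.9×10³·2.9⁴/(8·21·11))^(1/3)
  = (2981.45)^(1/3) = 14.3927 mm

14.4 mm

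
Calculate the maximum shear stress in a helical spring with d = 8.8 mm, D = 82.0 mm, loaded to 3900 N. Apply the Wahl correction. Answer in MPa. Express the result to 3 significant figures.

1380 MPa

Spring index C = D/d = 82.0/8.8 = 9.3182
K_W = (4C−1)/(4C−4) + 0.615/C = 36.273/33.273 + 0.0660 = 1.1562
τ₀ = 8FD/(πd³) = 8·3900·82.0/(π·8.8³) = 2.5584e+06/2140.9 = 1195 MPa
τ_max = K·τ₀ = 1.1562 × 1195 = 1381.6 MPa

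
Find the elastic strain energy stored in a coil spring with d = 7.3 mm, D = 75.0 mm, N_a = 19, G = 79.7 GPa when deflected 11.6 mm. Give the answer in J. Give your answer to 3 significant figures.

k = Gd⁴/(8D³N_a) = (79.7×10³)(7.3⁴)/(8·75.0³·19) = 3.5296 N/mm
U = ½kδ² = 0.5 × 3.5296 × 11.6² = 237.47 N·mm = 0.23747 J

0.237 J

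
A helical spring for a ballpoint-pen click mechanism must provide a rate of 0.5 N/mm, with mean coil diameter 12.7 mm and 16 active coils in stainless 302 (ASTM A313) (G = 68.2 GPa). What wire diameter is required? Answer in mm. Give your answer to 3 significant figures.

1.18 mm

d = (8D³N_a·k / G)^(1/4) = (8·12.7³·16·0.5 / (68.2×10³))^0.25
  = (1.9222)^0.25 = 1.1775 mm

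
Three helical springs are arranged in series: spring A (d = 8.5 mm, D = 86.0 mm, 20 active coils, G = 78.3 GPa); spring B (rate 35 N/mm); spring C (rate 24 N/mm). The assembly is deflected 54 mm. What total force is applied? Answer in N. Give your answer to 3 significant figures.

k_A = Gd⁴/(8D³N_a) = (78.3×10³)(8.5⁴)/(8·86.0³·20) = 4.0163 N/mm
Series: 1/k_eq = 1/4.0163 + 1/35 + 1/24 = 0.31923; k_eq = 3.1326 N/mm
F = k_eq·δ = 3.1326·54 = 169.16 N

169 N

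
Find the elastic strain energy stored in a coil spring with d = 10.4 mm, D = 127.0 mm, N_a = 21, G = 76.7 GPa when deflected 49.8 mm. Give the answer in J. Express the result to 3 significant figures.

k = Gd⁴/(8D³N_a) = (76.7×10³)(10.4⁴)/(8·127.0³·21) = 2.6074 N/mm
U = ½kδ² = 0.5 × 2.6074 × 49.8² = 3233.2 N·mm = 3.2332 J

3.23 J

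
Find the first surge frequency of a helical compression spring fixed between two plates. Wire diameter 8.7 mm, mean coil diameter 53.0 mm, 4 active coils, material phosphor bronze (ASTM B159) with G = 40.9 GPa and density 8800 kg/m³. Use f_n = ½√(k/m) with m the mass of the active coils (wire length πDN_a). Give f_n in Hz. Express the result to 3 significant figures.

188 Hz

k = Gd⁴/(8D³N_a) = (40.9×10³)(8.7⁴)/(8·53.0³·4) = 49.184 N/mm = 49184 N/m
Wire length L = πDN_a = π·53.0·4 = 666.02 mm
m = ρ·(πd²/4)·L = 8800 × 59.447×10⁻⁶ m² × 0.66602 m = 0.34841 kg
f_n = ½√(k/m) = 0.5·√(49184/0.34841) = 0.5·√(1.4116e+05) = 187.86 Hz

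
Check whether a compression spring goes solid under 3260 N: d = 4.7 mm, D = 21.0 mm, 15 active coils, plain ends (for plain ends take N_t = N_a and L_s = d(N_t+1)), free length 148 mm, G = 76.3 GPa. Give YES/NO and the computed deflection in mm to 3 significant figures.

YES, δ = 97.3 mm

k = Gd⁴/(8D³N_a) = (76.3×10³)(4.7⁴)/(8·21.0³·15) = 33.502 N/mm
N_t = 15; L_s = 4.7·16 = 75.2 mm; δ_solid = L₀ − L_s = 148 − 75.2 = 72.8 mm
δ = F/k = 3260/33.502 = 97.306 mm
δ ≥ δ_solid → spring goes solid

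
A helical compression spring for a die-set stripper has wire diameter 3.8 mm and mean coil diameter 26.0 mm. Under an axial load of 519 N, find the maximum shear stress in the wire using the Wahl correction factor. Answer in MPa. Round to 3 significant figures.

Spring index C = D/d = 26.0/3.8 = 6.8421
K_W = (4C−1)/(4C−4) + 0.615/C = 26.368/23.368 + 0.0899 = 1.2183
τ₀ = 8FD/(πd³) = 8·519·26.0/(π·3.8³) = 107952/172.39 = 626.22 MPa
τ_max = K·τ₀ = 1.2183 × 626.22 = 762.91 MPa

763 MPa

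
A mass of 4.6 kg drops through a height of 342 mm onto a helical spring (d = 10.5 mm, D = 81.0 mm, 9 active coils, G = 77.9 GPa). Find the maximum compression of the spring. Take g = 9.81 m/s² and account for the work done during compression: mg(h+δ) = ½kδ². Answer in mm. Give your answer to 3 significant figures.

k = Gd⁴/(8D³N_a) = (77.9×10³)(10.5⁴)/(8·81.0³·9) = 24.746 N/mm
W = mg = 4.6 × 9.81 = 45.126 N
½kδ² − Wδ − Wh = 0 → δ = (W + √(W² + 2kWh))/k
δ = (45.126 + √(2036.4 + 763818))/24.746 = (45.126 + 875.13)/24.746 = 37.188 mm

37.2 mm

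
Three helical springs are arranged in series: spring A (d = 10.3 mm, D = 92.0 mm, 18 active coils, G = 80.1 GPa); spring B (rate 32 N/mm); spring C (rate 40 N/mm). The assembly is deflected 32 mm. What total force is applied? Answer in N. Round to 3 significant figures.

k_A = Gd⁴/(8D³N_a) = (80.1×10³)(10.3⁴)/(8·92.0³·18) = 8.04 N/mm
Series: 1/k_eq = 1/8.04 + 1/32 + 1/40 = 0.18063; k_eq = 5.5362 N/mm
F = k_eq·δ = 5.5362·32 = 177.16 N

177 N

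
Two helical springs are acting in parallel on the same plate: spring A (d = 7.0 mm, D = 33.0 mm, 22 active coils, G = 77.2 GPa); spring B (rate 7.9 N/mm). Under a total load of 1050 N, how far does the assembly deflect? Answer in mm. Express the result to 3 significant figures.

k_A = Gd⁴/(8D³N_a) = (77.2×10³)(7.0⁴)/(8·33.0³·22) = 29.306 N/mm
Parallel: k_eq = 29.306 + 7.9 = 37.206 N/mm
δ = F/k_eq = 1050/37.206 = 28.221 mm

28.2 mm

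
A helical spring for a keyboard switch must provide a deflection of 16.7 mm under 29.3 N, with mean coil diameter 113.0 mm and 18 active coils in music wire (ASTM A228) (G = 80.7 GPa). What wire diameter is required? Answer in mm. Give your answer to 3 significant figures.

Required rate k = F/δ = 29.3/16.7 = 1.7545 N/mm
d = (8D³N_a·k / G)^(1/4) = (8·113.0³·18·1.7545 / (80.7×10³))^0.25
  = (4517.3)^0.25 = 8.1982 mm

8.20 mm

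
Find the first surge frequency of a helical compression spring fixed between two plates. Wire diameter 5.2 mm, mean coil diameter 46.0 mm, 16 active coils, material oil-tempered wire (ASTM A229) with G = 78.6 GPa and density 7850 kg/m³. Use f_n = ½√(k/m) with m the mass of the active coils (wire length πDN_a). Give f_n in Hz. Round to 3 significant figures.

54.7 Hz

k = Gd⁴/(8D³N_a) = (78.6×10³)(5.2⁴)/(8·46.0³·16) = 4.6127 N/mm = 4612.7 N/m
Wire length L = πDN_a = π·46.0·16 = 2312.2 mm
m = ρ·(πd²/4)·L = 7850 × 21.237×10⁻⁶ m² × 2.3122 m = 0.38547 kg
f_n = ½√(k/m) = 0.5·√(4612.7/0.38547) = 0.5·√(11966) = 54.695 Hz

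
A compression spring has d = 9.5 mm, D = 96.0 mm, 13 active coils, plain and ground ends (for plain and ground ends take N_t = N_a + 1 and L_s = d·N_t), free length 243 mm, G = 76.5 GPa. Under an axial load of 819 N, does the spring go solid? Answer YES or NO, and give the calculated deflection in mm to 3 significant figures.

k = Gd⁴/(8D³N_a) = (76.5×10³)(9.5⁴)/(8·96.0³·13) = 6.7719 N/mm
N_t = 14; L_s = 9.5·14 = 133 mm; δ_solid = L₀ − L_s = 243 − 133 = 110 mm
δ = F/k = 819/6.7719 = 120.94 mm
δ ≥ δ_solid → spring goes solid

YES, δ = 121 mm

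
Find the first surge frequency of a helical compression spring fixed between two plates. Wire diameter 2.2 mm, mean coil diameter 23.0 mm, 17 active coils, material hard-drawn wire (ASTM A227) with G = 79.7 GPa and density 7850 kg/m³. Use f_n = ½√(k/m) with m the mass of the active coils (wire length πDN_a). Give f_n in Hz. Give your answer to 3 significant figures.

87.7 Hz

k = Gd⁴/(8D³N_a) = (79.7×10³)(2.2⁴)/(8·23.0³·17) = 1.1283 N/mm = 1128.3 N/m
Wire length L = πDN_a = π·23.0·17 = 1228.4 mm
m = ρ·(πd²/4)·L = 7850 × 3.8013×10⁻⁶ m² × 1.2284 m = 0.036655 kg
f_n = ½√(k/m) = 0.5·√(1128.3/0.036655) = 0.5·√(30782) = 87.724 Hz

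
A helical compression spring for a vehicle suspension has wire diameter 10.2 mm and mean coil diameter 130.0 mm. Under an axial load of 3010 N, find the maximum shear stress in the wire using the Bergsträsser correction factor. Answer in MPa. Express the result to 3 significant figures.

1040 MPa

Spring index C = D/d = 130.0/10.2 = 12.7451
K_B = (4C+2)/(4C−3) = 52.980/47.980 = 1.1042
τ₀ = 8FD/(πd³) = 8·3010·130.0/(π·10.2³) = 3.1304e+06/3333.9 = 938.97 MPa
τ_max = K·τ₀ = 1.1042 × 938.97 = 1036.8 MPa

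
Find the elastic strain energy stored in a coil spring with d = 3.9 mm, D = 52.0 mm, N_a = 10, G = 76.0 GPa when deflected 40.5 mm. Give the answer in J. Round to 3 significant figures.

1.28 J

k = Gd⁴/(8D³N_a) = (76.0×10³)(3.9⁴)/(8·52.0³·10) = 1.563 N/mm
U = ½kδ² = 0.5 × 1.563 × 40.5² = 1281.9 N·mm = 1.2819 J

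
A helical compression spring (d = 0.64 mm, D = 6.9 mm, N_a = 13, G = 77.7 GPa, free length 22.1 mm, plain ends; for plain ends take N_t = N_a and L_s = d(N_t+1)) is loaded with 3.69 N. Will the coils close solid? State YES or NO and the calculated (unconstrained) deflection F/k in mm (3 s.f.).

k = Gd⁴/(8D³N_a) = (77.7×10³)(0.64⁴)/(8·6.9³·13) = 0.38156 N/mm
N_t = 13; L_s = 0.64·14 = 8.96 mm; δ_solid = L₀ − L_s = 22.1 − 8.96 = 13.14 mm
δ = F/k = 3.69/0.38156 = 9.6709 mm
δ < δ_solid → spring does not go solid

NO, δ = 9.67 mm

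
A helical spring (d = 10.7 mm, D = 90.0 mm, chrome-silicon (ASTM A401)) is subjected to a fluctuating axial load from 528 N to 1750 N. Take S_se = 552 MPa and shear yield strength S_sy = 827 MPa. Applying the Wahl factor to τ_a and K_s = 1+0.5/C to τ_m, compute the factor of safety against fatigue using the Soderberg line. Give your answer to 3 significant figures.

1.94

C = D/d = 90.0/10.7 = 8.4112; K_W = (4C−1)/(4C−4)+0.615/C = 1.1743; K_s = 1+0.5/C = 1.0594
F_a = (F_max−F_min)/2 = 611 N; F_m = (F_max+F_min)/2 = 1139 N
τ_a = K_W·8F_aD/(πd³) = 1.1743 × 114.31 = 134.23 MPa
τ_m = K_s·8F_mD/(πd³) = 1.0594 × 213.09 = 225.75 MPa
Soderberg: 1/n_f = τ_a/S_se + τ_m/S_sy = 134.23/552 + 225.75/827 = 0.24317 + 0.27298 = 0.51615
n_f = 1/0.51615 = 1.937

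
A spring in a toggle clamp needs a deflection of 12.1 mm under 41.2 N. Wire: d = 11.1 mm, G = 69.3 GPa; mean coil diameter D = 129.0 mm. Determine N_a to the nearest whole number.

Required rate k = F/δ = 41.2/12.1 = 3.405 N/mm
N_a = Gd⁴/(8D³k) = (69.3×10³ × 11.1⁴)/(8 × 129.0³ × 3.405)
    = 1.05202e+09 / 5.84751e+07 = 17.99 → 18 coils

18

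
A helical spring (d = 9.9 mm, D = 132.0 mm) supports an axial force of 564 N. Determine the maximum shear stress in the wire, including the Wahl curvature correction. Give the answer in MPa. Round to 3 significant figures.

Spring index C = D/d = 132.0/9.9 = 13.3333
K_W = (4C−1)/(4C−4) + 0.615/C = 52.333/49.333 + 0.0461 = 1.1069
τ₀ = 8FD/(πd³) = 8·564·132.0/(π·9.9³) = 595584/3048.3 = 195.38 MPa
τ_max = K·τ₀ = 1.1069 × 195.38 = 216.28 MPa

216 MPa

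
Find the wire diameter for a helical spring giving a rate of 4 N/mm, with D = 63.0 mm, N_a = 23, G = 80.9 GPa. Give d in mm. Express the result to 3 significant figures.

d = (8D³N_a·k / G)^(1/4) = (8·63.0³·23·4 / (80.9×10³))^0.25
  = (2274.8)^0.25 = 6.9062 mm

6.91 mm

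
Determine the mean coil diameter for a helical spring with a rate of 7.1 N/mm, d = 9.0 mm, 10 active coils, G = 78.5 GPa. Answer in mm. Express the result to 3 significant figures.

96.8 mm

D = (Gd⁴/(8N_a·k))^(1/3) = (78.5×10³·9.0⁴/(8·10·7.1))^(1/3)
  = (906758)^(1/3) = 96.7900 mm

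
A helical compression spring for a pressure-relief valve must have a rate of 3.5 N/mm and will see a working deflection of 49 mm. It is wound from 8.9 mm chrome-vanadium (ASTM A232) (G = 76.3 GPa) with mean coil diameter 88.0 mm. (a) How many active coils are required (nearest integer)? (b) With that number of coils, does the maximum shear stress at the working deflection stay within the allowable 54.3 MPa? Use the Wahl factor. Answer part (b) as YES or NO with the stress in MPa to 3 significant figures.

N_a = Gd⁴/(8D³k) = (76.3×10³)(8.9⁴)/(8·88.0³·3.5) = 25.09 → N_a = 25
Actual rate k = Gd⁴/(8D³·25) = 3.5124 N/mm
Working load F = kδ = 3.5124·49 = 172.11 N
C = 88.0/8.9 = 9.8876; K_W = (4C−1)/(4C−4)+0.615/C = 1.1466
τ_max = K_W·8FD/(πd³) = 1.1466·54.709 = 62.728 MPa
τ_max > 54.3 MPa → exceeds allowable

(a) 25 coils; (b) NO, τ_max = 62.7 MPa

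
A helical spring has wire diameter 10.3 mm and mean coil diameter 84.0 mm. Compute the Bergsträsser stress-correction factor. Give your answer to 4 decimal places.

1.1688

C = D/d = 84.0/10.3 = 8.1553
K_B = (4C+2)/(4C−3) = 34.621/29.621 = 1.1688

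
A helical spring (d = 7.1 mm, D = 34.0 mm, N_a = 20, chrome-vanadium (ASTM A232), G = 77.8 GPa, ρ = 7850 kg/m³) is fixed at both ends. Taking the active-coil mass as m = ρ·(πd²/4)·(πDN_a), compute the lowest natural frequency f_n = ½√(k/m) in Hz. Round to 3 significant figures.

k = Gd⁴/(8D³N_a) = (77.8×10³)(7.1⁴)/(8·34.0³·20) = 31.438 N/mm = 31438 N/m
Wire length L = πDN_a = π·34.0·20 = 2136.3 mm
m = ρ·(πd²/4)·L = 7850 × 39.592×10⁻⁶ m² × 2.1363 m = 0.66395 kg
f_n = ½√(k/m) = 0.5·√(31438/0.66395) = 0.5·√(47350) = 108.8 Hz

109 Hz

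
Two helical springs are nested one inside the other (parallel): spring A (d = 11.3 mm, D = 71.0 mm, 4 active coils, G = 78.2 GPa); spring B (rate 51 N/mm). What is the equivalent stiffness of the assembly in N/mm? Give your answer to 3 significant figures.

162 N/mm

k_A = Gd⁴/(8D³N_a) = (78.2×10³)(11.3⁴)/(8·71.0³·4) = 111.33 N/mm
Parallel: k_eq = 111.33 + 51 = 162.33 N/mm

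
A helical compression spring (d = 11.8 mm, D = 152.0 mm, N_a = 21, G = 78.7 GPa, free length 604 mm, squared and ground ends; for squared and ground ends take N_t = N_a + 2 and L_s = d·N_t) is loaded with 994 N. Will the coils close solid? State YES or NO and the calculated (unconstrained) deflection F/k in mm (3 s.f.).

k = Gd⁴/(8D³N_a) = (78.7×10³)(11.8⁴)/(8·152.0³·21) = 2.5862 N/mm
N_t = 23; L_s = 11.8·23 = 271.4 mm; δ_solid = L₀ − L_s = 604 − 271.4 = 332.6 mm
δ = F/k = 994/2.5862 = 384.35 mm
δ ≥ δ_solid → spring goes solid

YES, δ = 384 mm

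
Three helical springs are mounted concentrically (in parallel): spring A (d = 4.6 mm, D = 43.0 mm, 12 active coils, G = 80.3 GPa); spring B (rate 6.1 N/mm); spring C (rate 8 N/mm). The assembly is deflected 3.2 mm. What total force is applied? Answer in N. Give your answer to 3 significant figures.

60.2 N

k_A = Gd⁴/(8D³N_a) = (80.3×10³)(4.6⁴)/(8·43.0³·12) = 4.7105 N/mm
Parallel: k_eq = 4.7105 + 6.1 + 8 = 18.811 N/mm
F = k_eq·δ = 18.811·3.2 = 60.194 N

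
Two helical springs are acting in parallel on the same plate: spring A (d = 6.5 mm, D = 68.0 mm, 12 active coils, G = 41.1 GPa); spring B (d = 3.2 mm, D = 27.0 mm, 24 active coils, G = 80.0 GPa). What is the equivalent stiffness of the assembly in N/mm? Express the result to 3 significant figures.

k_A = Gd⁴/(8D³N_a) = (41.1×10³)(6.5⁴)/(8·68.0³·12) = 2.4305 N/mm
k_B = Gd⁴/(8D³N_a) = (80.0×10³)(3.2⁴)/(8·27.0³·24) = 2.2197 N/mm
Parallel: k_eq = 2.4305 + 2.2197 = 4.6502 N/mm

4.65 N/mm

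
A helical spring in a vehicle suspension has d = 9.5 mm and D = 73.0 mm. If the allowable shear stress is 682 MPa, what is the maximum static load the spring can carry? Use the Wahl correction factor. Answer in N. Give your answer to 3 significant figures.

C = D/d = 73.0/9.5 = 7.6842
K_W = (4C−1)/(4C−4) + 0.615/C = 29.737/26.737 + 0.0800 = 1.1922
τ_max = K·8FD/(πd³) → F_max = τ_allow·πd³/(8DK)
F_max = 682·π·9.5³/(8·73.0·1.1922) = 1.837e+06/696.27 = 2638.3 N

2640 N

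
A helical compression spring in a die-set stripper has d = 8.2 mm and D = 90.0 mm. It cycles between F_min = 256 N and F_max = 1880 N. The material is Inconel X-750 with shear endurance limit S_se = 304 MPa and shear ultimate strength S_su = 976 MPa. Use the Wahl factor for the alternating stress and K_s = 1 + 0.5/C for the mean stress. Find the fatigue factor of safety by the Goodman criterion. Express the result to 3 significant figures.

0.578

C = D/d = 90.0/8.2 = 10.9756; K_W = (4C−1)/(4C−4)+0.615/C = 1.1312; K_s = 1+0.5/C = 1.0456
F_a = (F_max−F_min)/2 = 812 N; F_m = (F_max+F_min)/2 = 1068 N
τ_a = K_W·8F_aD/(πd³) = 1.1312 × 337.52 = 381.81 MPa
τ_m = K_s·8F_mD/(πd³) = 1.0456 × 443.93 = 464.15 MPa
Goodman: 1/n_f = τ_a/S_se + τ_m/S_su = 381.81/304 + 464.15/976 = 1.25594 + 0.47556 = 1.7315
n_f = 1/1.7315 = 0.5775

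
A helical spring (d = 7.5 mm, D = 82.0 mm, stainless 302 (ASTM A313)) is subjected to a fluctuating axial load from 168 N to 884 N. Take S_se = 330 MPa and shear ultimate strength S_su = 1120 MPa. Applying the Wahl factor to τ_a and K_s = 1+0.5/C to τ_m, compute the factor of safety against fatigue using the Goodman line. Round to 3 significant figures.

C = D/d = 82.0/7.5 = 10.9333; K_W = (4C−1)/(4C−4)+0.615/C = 1.1318; K_s = 1+0.5/C = 1.0457
F_a = (F_max−F_min)/2 = 358 N; F_m = (F_max+F_min)/2 = 526 N
τ_a = K_W·8F_aD/(πd³) = 1.1318 × 177.2 = 200.54 MPa
τ_m = K_s·8F_mD/(πd³) = 1.0457 × 260.35 = 272.26 MPa
Goodman: 1/n_f = τ_a/S_se + τ_m/S_su = 200.54/330 + 272.26/1120 = 0.60770 + 0.24309 = 0.85079
n_f = 1/0.85079 = 1.175

1.18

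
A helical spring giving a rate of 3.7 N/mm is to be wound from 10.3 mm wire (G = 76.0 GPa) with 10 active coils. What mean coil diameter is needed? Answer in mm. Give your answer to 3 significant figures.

142 mm

D = (Gd⁴/(8N_a·k))^(1/3) = (76.0×10³·10.3⁴/(8·10·3.7))^(1/3)
  = (2.88982e+06)^(1/3) = 142.4373 mm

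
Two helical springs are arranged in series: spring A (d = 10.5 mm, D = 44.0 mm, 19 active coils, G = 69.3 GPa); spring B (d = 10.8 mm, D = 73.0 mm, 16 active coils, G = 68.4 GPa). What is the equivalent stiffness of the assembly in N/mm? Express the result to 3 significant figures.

k_A = Gd⁴/(8D³N_a) = (69.3×10³)(10.5⁴)/(8·44.0³·19) = 65.056 N/mm
k_B = Gd⁴/(8D³N_a) = (68.4×10³)(10.8⁴)/(8·73.0³·16) = 18.688 N/mm
Series: 1/k_eq = 1/65.056 + 1/18.688 = 0.06888; k_eq = 14.518 N/mm

14.5 N/mm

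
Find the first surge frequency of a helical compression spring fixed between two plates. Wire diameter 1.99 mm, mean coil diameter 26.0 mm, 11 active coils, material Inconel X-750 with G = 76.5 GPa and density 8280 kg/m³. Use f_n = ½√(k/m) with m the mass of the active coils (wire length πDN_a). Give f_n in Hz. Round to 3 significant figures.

91.5 Hz

k = Gd⁴/(8D³N_a) = (76.5×10³)(1.99⁴)/(8·26.0³·11) = 0.77566 N/mm = 775.66 N/m
Wire length L = πDN_a = π·26.0·11 = 898.5 mm
m = ρ·(πd²/4)·L = 8280 × 3.1103×10⁻⁶ m² × 0.8985 m = 0.023139 kg
f_n = ½√(k/m) = 0.5·√(775.66/0.023139) = 0.5·√(33522) = 91.545 Hz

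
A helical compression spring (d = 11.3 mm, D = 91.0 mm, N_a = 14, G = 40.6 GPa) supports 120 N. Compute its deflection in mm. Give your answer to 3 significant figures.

k = Gd⁴/(8D³N_a) = (40.6×10³)(11.3⁴)/(8·91.0³·14) = 7.8433 N/mm
δ = F/k = 120 / 7.8433 = 15.3 mm

15.3 mm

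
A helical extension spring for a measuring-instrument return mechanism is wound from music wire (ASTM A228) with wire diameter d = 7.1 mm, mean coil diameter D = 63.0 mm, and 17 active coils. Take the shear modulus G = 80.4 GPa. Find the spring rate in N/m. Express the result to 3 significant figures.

k = Gd⁴/(8D³N_a) = (80.4×10³ × 7.1⁴) / (8 × 63.0³ × 17)
  = 2.0431e+08 / 3.40064e+07 = 6.008 N/mm = 6008 N/m

6010 N/m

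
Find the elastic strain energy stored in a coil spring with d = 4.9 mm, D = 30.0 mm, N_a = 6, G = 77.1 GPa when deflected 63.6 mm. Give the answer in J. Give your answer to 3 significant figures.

k = Gd⁴/(8D³N_a) = (77.1×10³)(4.9⁴)/(8·30.0³·6) = 34.295 N/mm
U = ½kδ² = 0.5 × 34.295 × 63.6² = 69361 N·mm = 69.361 J

69.4 J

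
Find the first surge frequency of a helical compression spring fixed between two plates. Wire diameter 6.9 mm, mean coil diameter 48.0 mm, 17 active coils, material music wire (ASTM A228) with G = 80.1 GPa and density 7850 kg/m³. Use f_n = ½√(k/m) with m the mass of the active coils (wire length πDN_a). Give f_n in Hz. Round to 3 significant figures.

k = Gd⁴/(8D³N_a) = (80.1×10³)(6.9⁴)/(8·48.0³·17) = 12.072 N/mm = 12072 N/m
Wire length L = πDN_a = π·48.0·17 = 2563.5 mm
m = ρ·(πd²/4)·L = 7850 × 37.393×10⁻⁶ m² × 2.5635 m = 0.75248 kg
f_n = ½√(k/m) = 0.5·√(12072/0.75248) = 0.5·√(16042) = 63.329 Hz

63.3 Hz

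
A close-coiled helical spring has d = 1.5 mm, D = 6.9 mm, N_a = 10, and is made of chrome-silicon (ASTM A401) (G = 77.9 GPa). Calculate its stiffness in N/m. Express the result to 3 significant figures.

15000 N/m

k = Gd⁴/(8D³N_a) = (77.9×10³ × 1.5⁴) / (8 × 6.9³ × 10)
  = 394369 / 26280.7 = 15.006 N/mm = 15006 N/m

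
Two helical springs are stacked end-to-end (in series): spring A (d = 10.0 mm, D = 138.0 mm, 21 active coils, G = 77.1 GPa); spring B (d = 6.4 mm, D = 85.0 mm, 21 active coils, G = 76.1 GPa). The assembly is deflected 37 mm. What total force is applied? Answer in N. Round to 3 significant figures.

26.8 N

k_A = Gd⁴/(8D³N_a) = (77.1×10³)(10.0⁴)/(8·138.0³·21) = 1.7463 N/mm
k_B = Gd⁴/(8D³N_a) = (76.1×10³)(6.4⁴)/(8·85.0³·21) = 1.2375 N/mm
Series: 1/k_eq = 1/1.7463 + 1/1.2375 = 1.3807; k_eq = 0.72425 N/mm
F = k_eq·δ = 0.72425·37 = 26.797 N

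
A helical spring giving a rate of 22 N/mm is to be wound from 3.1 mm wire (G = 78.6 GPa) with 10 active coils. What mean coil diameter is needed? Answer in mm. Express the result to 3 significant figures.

16.0 mm

D = (Gd⁴/(8N_a·k))^(1/3) = (78.6×10³·3.1⁴/(8·10·22))^(1/3)
  = (4124.36)^(1/3) = 16.0368 mm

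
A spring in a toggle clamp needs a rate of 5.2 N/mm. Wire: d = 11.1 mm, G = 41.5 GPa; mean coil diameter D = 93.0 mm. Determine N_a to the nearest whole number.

N_a = Gd⁴/(8D³k) = (41.5×10³ × 11.1⁴)/(8 × 93.0³ × 5.2)
    = 6.29999e+08 / 3.34613e+07 = 18.83 → 19 coils

19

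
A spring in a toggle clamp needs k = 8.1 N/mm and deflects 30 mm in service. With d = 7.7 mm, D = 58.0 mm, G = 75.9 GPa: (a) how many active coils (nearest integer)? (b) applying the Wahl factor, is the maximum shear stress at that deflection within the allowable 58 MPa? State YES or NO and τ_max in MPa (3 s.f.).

N_a = Gd⁴/(8D³k) = (75.9×10³)(7.7⁴)/(8·58.0³·8.1) = 21.1 → N_a = 21
Actual rate k = Gd⁴/(8D³·21) = 8.1398 N/mm
Working load F = kδ = 8.1398·30 = 244.19 N
C = 58.0/7.7 = 7.5325; K_W = (4C−1)/(4C−4)+0.615/C = 1.1965
τ_max = K_W·8FD/(πd³) = 1.1965·79 = 94.52 MPa
τ_max > 58 MPa → exceeds allowable

(a) 21 coils; (b) NO, τ_max = 94.5 MPa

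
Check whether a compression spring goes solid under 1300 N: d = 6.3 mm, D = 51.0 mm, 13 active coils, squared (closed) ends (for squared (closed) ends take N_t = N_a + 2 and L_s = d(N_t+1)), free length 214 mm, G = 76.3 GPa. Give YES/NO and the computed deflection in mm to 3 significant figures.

YES, δ = 149 mm

k = Gd⁴/(8D³N_a) = (76.3×10³)(6.3⁴)/(8·51.0³·13) = 8.7125 N/mm
N_t = 15; L_s = 6.3·16 = 100.8 mm; δ_solid = L₀ − L_s = 214 − 100.8 = 113.2 mm
δ = F/k = 1300/8.7125 = 149.21 mm
δ ≥ δ_solid → spring goes solid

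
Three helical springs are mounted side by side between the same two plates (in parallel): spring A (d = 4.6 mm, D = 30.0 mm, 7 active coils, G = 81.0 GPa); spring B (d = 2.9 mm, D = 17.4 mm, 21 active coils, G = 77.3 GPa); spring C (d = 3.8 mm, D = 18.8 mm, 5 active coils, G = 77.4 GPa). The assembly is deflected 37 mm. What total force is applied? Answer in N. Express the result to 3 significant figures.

3360 N

k_A = Gd⁴/(8D³N_a) = (81.0×10³)(4.6⁴)/(8·30.0³·7) = 23.986 N/mm
k_B = Gd⁴/(8D³N_a) = (77.3×10³)(2.9⁴)/(8·17.4³·21) = 6.1775 N/mm
k_C = Gd⁴/(8D³N_a) = (77.4×10³)(3.8⁴)/(8·18.8³·5) = 60.721 N/mm
Parallel: k_eq = 23.986 + 6.1775 + 60.721 = 90.885 N/mm
F = k_eq·δ = 90.885·37 = 3362.8 N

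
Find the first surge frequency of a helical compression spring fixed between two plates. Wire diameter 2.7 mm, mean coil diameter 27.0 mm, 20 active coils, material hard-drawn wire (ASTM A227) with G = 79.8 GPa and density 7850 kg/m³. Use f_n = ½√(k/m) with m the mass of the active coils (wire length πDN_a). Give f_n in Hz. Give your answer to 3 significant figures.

66.4 Hz

k = Gd⁴/(8D³N_a) = (79.8×10³)(2.7⁴)/(8·27.0³·20) = 1.3466 N/mm = 1346.6 N/m
Wire length L = πDN_a = π·27.0·20 = 1696.5 mm
m = ρ·(πd²/4)·L = 7850 × 5.7256×10⁻⁶ m² × 1.6965 m = 0.076248 kg
f_n = ½√(k/m) = 0.5·√(1346.6/0.076248) = 0.5·√(17661) = 66.447 Hz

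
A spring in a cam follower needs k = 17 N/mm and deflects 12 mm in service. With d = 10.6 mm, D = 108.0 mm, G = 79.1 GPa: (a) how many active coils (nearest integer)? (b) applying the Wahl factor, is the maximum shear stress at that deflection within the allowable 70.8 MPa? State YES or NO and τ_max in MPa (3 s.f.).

N_a = Gd⁴/(8D³k) = (79.1×10³)(10.6⁴)/(8·108.0³·17) = 5.829 → N_a = 6
Actual rate k = Gd⁴/(8D³·6) = 16.515 N/mm
Working load F = kδ = 16.515·12 = 198.18 N
C = 108.0/10.6 = 10.1887; K_W = (4C−1)/(4C−4)+0.615/C = 1.1420
τ_max = K_W·8FD/(πd³) = 1.1420·45.763 = 52.261 MPa
τ_max ≤ 70.8 MPa → acceptable

(a) 6 coils; (b) YES, τ_max = 52.3 MPa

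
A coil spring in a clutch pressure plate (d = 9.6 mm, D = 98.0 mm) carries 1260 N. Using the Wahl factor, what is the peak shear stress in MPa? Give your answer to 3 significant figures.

406 MPa

Spring index C = D/d = 98.0/9.6 = 10.2083
K_W = (4C−1)/(4C−4) + 0.615/C = 39.833/36.833 + 0.0602 = 1.1417
τ₀ = 8FD/(πd³) = 8·1260·98.0/(π·9.6³) = 987840/2779.5 = 355.4 MPa
τ_max = K·τ₀ = 1.1417 × 355.4 = 405.76 MPa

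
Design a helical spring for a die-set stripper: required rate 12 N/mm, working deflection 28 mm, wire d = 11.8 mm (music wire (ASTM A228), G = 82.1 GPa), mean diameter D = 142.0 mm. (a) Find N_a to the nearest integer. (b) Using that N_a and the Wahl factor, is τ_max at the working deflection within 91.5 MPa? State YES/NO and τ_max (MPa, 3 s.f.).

N_a = Gd⁴/(8D³k) = (82.1×10³)(11.8⁴)/(8·142.0³·12) = 5.791 → N_a = 6
Actual rate k = Gd⁴/(8D³·6) = 11.582 N/mm
Working load F = kδ = 11.582·28 = 324.28 N
C = 142.0/11.8 = 12.0339; K_W = (4C−1)/(4C−4)+0.615/C = 1.1191
τ_max = K_W·8FD/(πd³) = 1.1191·71.368 = 79.867 MPa
τ_max ≤ 91.5 MPa → acceptable

(a) 6 coils; (b) YES, τ_max = 79.9 MPa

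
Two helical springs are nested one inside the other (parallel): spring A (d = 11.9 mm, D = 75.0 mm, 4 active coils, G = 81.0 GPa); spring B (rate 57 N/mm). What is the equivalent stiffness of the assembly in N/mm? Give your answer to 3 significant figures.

k_A = Gd⁴/(8D³N_a) = (81.0×10³)(11.9⁴)/(8·75.0³·4) = 120.32 N/mm
Parallel: k_eq = 120.32 + 57 = 177.32 N/mm

177 N/mm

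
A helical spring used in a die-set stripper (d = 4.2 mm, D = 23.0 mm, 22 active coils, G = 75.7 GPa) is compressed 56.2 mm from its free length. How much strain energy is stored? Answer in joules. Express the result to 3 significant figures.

17.4 J

k = Gd⁴/(8D³N_a) = (75.7×10³)(4.2⁴)/(8·23.0³·22) = 11 N/mm
U = ½kδ² = 0.5 × 11 × 56.2² = 17372 N·mm = 17.372 J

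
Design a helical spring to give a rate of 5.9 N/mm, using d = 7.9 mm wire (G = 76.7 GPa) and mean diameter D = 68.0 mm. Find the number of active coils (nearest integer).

20

N_a = Gd⁴/(8D³k) = (76.7×10³ × 7.9⁴)/(8 × 68.0³ × 5.9)
    = 2.98747e+08 / 1.48412e+07 = 20.13 → 20 coils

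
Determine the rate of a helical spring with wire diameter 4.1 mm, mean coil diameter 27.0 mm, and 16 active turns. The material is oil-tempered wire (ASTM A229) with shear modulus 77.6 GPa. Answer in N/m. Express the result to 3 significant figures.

8700 N/m

k = Gd⁴/(8D³N_a) = (77.6×10³ × 4.1⁴) / (8 × 27.0³ × 16)
  = 2.19279e+07 / 2.51942e+06 = 8.7035 N/mm = 8703.5 N/m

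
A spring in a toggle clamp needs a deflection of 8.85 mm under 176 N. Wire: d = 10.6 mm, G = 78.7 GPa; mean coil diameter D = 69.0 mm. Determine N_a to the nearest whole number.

Required rate k = F/δ = 176/8.85 = 19.887 N/mm
N_a = Gd⁴/(8D³k) = (78.7×10³ × 10.6⁴)/(8 × 69.0³ × 19.887)
    = 9.93569e+08 / 5.22645e+07 = 19.01 → 19 coils

19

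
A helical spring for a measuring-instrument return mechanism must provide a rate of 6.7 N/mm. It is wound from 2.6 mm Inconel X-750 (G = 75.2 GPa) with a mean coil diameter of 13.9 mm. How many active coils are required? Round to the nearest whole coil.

24

N_a = Gd⁴/(8D³k) = (75.2×10³ × 2.6⁴)/(8 × 13.9³ × 6.7)
    = 3.43646e+06 / 143949 = 23.87 → 24 coils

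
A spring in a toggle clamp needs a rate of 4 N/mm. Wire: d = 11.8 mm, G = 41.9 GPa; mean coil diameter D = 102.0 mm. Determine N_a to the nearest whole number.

N_a = Gd⁴/(8D³k) = (41.9×10³ × 11.8⁴)/(8 × 102.0³ × 4)
    = 8.12348e+08 / 3.39587e+07 = 23.92 → 24 coils

24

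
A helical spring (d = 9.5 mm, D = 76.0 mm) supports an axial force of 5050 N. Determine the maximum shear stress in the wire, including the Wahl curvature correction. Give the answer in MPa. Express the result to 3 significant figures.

Spring index C = D/d = 76.0/9.5 = 8.0000
K_W = (4C−1)/(4C−4) + 0.615/C = 31.000/28.000 + 0.0769 = 1.1840
τ₀ = 8FD/(πd³) = 8·5050·76.0/(π·9.5³) = 3.0704e+06/2693.5 = 1139.9 MPa
τ_max = K·τ₀ = 1.1840 × 1139.9 = 1349.7 MPa

1350 MPa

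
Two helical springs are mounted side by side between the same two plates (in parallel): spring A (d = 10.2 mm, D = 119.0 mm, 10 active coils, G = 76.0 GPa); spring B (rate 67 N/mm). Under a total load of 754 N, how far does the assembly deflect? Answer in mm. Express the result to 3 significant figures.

10.3 mm

k_A = Gd⁴/(8D³N_a) = (76.0×10³)(10.2⁴)/(8·119.0³·10) = 6.1022 N/mm
Parallel: k_eq = 6.1022 + 67 = 73.102 N/mm
δ = F/k_eq = 754/73.102 = 10.314 mm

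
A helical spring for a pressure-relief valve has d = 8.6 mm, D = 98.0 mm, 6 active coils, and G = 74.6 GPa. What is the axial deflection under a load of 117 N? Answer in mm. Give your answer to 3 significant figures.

k = Gd⁴/(8D³N_a) = (74.6×10³)(8.6⁴)/(8·98.0³·6) = 9.0326 N/mm
δ = F/k = 117 / 9.0326 = 12.953 mm

13.0 mm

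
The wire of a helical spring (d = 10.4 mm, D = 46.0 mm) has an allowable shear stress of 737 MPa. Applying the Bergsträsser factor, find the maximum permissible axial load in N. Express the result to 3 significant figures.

C = D/d = 46.0/10.4 = 4.4231
K_B = (4C+2)/(4C−3) = 19.692/14.692 = 1.3403
τ_max = K·8FD/(πd³) → F_max = τ_allow·πd³/(8DK)
F_max = 737·π·10.4³/(8·46.0·1.3403) = 2.6045e+06/493.24 = 5280.4 N

5280 N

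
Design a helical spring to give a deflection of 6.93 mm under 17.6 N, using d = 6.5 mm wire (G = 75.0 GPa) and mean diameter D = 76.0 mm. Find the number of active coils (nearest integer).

Required rate k = F/δ = 17.6/6.93 = 2.5397 N/mm
N_a = Gd⁴/(8D³k) = (75.0×10³ × 6.5⁴)/(8 × 76.0³ × 2.5397)
    = 1.3388e+08 / 8.91888e+06 = 15.01 → 15 coils

15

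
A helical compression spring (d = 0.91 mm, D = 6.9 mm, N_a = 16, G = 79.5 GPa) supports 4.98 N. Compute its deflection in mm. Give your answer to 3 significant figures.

3.84 mm

k = Gd⁴/(8D³N_a) = (79.5×10³)(0.91⁴)/(8·6.9³·16) = 1.2965 N/mm
δ = F/k = 4.98 / 1.2965 = 3.8411 mm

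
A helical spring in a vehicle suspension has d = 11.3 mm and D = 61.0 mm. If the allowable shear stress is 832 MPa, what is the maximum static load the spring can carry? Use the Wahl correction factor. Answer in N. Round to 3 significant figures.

C = D/d = 61.0/11.3 = 5.3982
K_W = (4C−1)/(4C−4) + 0.615/C = 20.593/17.593 + 0.1139 = 1.2844
τ_max = K·8FD/(πd³) → F_max = τ_allow·πd³/(8DK)
F_max = 832·π·11.3³/(8·61.0·1.2844) = 3.7715e+06/626.81 = 6016.9 N

6020 N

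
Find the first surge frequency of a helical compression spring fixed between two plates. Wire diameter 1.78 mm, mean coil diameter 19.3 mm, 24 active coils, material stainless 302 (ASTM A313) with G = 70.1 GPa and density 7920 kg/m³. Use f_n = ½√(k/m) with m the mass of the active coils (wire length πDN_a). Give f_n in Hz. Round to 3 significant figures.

k = Gd⁴/(8D³N_a) = (70.1×10³)(1.78⁴)/(8·19.3³·24) = 0.50983 N/mm = 509.83 N/m
Wire length L = πDN_a = π·19.3·24 = 1455.2 mm
m = ρ·(πd²/4)·L = 7920 × 2.4885×10⁻⁶ m² × 1.4552 m = 0.02868 kg
f_n = ½√(k/m) = 0.5·√(509.83/0.02868) = 0.5·√(17777) = 66.665 Hz

66.7 Hz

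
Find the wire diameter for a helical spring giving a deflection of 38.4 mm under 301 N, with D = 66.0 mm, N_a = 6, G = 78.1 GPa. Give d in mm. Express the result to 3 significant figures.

6.10 mm

Required rate k = F/δ = 301/38.4 = 7.8385 N/mm
d = (8D³N_a·k / G)^(1/4) = (8·66.0³·6·7.8385 / (78.1×10³))^0.25
  = (1385)^0.25 = 6.1005 mm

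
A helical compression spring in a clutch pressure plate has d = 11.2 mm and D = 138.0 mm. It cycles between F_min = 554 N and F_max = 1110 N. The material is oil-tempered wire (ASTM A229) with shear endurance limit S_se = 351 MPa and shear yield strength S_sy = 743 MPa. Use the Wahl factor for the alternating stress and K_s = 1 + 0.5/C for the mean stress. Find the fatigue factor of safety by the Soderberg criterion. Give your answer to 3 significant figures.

1.95

C = D/d = 138.0/11.2 = 12.3214; K_W = (4C−1)/(4C−4)+0.615/C = 1.1162; K_s = 1+0.5/C = 1.0406
F_a = (F_max−F_min)/2 = 278 N; F_m = (F_max+F_min)/2 = 832 N
τ_a = K_W·8F_aD/(πd³) = 1.1162 × 69.536 = 77.613 MPa
τ_m = K_s·8F_mD/(πd³) = 1.0406 × 208.11 = 216.55 MPa
Soderberg: 1/n_f = τ_a/S_se + τ_m/S_sy = 77.613/351 + 216.55/743 = 0.22112 + 0.29146 = 0.51258
n_f = 1/0.51258 = 1.951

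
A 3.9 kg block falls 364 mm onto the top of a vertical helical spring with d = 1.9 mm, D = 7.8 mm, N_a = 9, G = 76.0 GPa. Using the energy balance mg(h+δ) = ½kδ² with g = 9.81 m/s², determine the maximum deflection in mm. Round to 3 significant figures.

32.3 mm

k = Gd⁴/(8D³N_a) = (76.0×10³)(1.9⁴)/(8·7.8³·9) = 28.988 N/mm
W = mg = 3.9 × 9.81 = 38.259 N
½kδ² − Wδ − Wh = 0 → δ = (W + √(W² + 2kWh))/k
δ = (38.259 + √(1463.8 + 807378))/28.988 = (38.259 + 899.36)/28.988 = 32.345 mm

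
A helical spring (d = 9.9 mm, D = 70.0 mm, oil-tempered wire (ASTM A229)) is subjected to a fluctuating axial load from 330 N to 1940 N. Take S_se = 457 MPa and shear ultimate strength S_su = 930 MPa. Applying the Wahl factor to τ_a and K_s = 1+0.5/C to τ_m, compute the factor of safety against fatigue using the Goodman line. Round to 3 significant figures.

1.58

C = D/d = 70.0/9.9 = 7.0707; K_W = (4C−1)/(4C−4)+0.615/C = 1.2105; K_s = 1+0.5/C = 1.0707
F_a = (F_max−F_min)/2 = 805 N; F_m = (F_max+F_min)/2 = 1135 N
τ_a = K_W·8F_aD/(πd³) = 1.2105 × 147.89 = 179.02 MPa
τ_m = K_s·8F_mD/(πd³) = 1.0707 × 208.51 = 223.26 MPa
Goodman: 1/n_f = τ_a/S_se + τ_m/S_su = 179.02/457 + 223.26/930 = 0.39173 + 0.24006 = 0.63179
n_f = 1/0.63179 = 1.583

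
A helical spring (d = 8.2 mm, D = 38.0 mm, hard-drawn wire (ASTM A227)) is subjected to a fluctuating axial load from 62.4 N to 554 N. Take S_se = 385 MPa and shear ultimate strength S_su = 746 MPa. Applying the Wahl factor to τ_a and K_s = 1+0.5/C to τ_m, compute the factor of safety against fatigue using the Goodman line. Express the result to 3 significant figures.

C = D/d = 38.0/8.2 = 4.6341; K_W = (4C−1)/(4C−4)+0.615/C = 1.3391; K_s = 1+0.5/C = 1.1079
F_a = (F_max−F_min)/2 = 245.8 N; F_m = (F_max+F_min)/2 = 308.2 N
τ_a = K_W·8F_aD/(πd³) = 1.3391 × 43.138 = 57.766 MPa
τ_m = K_s·8F_mD/(πd³) = 1.1079 × 54.09 = 59.926 MPa
Goodman: 1/n_f = τ_a/S_se + τ_m/S_su = 57.766/385 + 59.926/746 = 0.15004 + 0.08033 = 0.23037
n_f = 1/0.23037 = 4.341

4.34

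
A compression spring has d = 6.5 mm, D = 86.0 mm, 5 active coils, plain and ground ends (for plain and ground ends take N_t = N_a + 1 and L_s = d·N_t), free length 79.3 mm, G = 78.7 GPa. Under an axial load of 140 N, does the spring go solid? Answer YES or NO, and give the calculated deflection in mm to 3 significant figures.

NO, δ = 25.4 mm

k = Gd⁴/(8D³N_a) = (78.7×10³)(6.5⁴)/(8·86.0³·5) = 5.5217 N/mm
N_t = 6; L_s = 6.5·6 = 39 mm; δ_solid = L₀ − L_s = 79.3 − 39 = 40.3 mm
δ = F/k = 140/5.5217 = 25.355 mm
δ < δ_solid → spring does not go solid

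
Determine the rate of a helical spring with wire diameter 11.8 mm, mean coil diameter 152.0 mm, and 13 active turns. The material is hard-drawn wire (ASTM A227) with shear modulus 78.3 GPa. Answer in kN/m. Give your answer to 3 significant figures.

4.16 kN/m

k = Gd⁴/(8D³N_a) = (78.3×10³ × 11.8⁴) / (8 × 152.0³ × 13)
  = 1.51806e+09 / 3.65228e+08 = 4.1565 N/mm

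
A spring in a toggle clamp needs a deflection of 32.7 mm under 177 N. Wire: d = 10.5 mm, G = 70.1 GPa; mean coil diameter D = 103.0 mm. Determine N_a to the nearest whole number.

Required rate k = F/δ = 177/32.7 = 5.4128 N/mm
N_a = Gd⁴/(8D³k) = (70.1×10³ × 10.5⁴)/(8 × 103.0³ × 5.4128)
    = 8.5207e+08 / 4.73181e+07 = 18.01 → 18 coils

18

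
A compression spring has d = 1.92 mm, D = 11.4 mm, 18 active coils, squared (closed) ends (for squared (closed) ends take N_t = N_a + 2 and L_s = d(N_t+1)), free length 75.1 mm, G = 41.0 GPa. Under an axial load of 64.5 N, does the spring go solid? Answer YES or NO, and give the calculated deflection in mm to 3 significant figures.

NO, δ = 24.7 mm

k = Gd⁴/(8D³N_a) = (41.0×10³)(1.92⁴)/(8·11.4³·18) = 2.6116 N/mm
N_t = 20; L_s = 1.92·21 = 40.32 mm; δ_solid = L₀ − L_s = 75.1 − 40.32 = 34.78 mm
δ = F/k = 64.5/2.6116 = 24.697 mm
δ < δ_solid → spring does not go solid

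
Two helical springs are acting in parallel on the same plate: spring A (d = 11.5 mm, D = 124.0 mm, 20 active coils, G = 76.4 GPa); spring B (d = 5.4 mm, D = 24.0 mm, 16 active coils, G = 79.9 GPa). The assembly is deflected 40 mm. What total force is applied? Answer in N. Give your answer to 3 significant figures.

k_A = Gd⁴/(8D³N_a) = (76.4×10³)(11.5⁴)/(8·124.0³·20) = 4.3803 N/mm
k_B = Gd⁴/(8D³N_a) = (79.9×10³)(5.4⁴)/(8·24.0³·16) = 38.395 N/mm
Parallel: k_eq = 4.3803 + 38.395 = 42.776 N/mm
F = k_eq·δ = 42.776·40 = 1711 N

1710 N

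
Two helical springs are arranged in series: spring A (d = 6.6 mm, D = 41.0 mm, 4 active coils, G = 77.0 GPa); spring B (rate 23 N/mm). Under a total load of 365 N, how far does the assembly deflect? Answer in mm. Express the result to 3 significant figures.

k_A = Gd⁴/(8D³N_a) = (77.0×10³)(6.6⁴)/(8·41.0³·4) = 66.247 N/mm
Series: 1/k_eq = 1/66.247 + 1/23 = 0.058573; k_eq = 17.073 N/mm
δ = F/k_eq = 365/17.073 = 21.379 mm

21.4 mm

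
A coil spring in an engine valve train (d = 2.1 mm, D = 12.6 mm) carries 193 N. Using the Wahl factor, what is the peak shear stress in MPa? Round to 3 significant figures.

838 MPa

Spring index C = D/d = 12.6/2.1 = 6.0000
K_W = (4C−1)/(4C−4) + 0.615/C = 23.000/20.000 + 0.1025 = 1.2525
τ₀ = 8FD/(πd³) = 8·193·12.6/(π·2.1³) = 19454.4/29.094 = 668.67 MPa
τ_max = K·τ₀ = 1.2525 × 668.67 = 837.51 MPa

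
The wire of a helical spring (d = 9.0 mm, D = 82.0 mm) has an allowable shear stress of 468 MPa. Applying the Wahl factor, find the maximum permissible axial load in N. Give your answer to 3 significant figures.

1410 N

C = D/d = 82.0/9.0 = 9.1111
K_W = (4C−1)/(4C−4) + 0.615/C = 35.444/32.444 + 0.0675 = 1.1600
τ_max = K·8FD/(πd³) → F_max = τ_allow·πd³/(8DK)
F_max = 468·π·9.0³/(8·82.0·1.1600) = 1.0718e+06/760.94 = 1408.6 N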